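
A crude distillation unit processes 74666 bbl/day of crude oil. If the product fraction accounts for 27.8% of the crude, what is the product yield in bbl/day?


Crude throughput = 74666 bbl/day
Fraction yield = 27.8%
yield = throughput * fraction / 100
yield = 74666 * 27.8 / 100 = 20757.148

20757.148 bbl/day


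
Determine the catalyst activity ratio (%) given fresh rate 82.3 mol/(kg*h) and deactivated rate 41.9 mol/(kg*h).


Activity (%) = (rate_used / rate_fresh) * 100
rate_used = 41.9, rate_fresh = 82.3
= (41.9 / 82.3) * 100
= 0.5091 * 100 = 50.91

50.91 %


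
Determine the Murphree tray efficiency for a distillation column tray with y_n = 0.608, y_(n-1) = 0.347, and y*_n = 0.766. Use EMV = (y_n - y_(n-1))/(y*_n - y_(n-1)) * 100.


Murphree vapor efficiency: EMV = (y_n - y_(n-1)) / (y*_n - y_(n-1)) * 100
EMV = (0.608 - 0.347) / (0.766 - 0.347) * 100 = 0.261 / 0.419 * 100 = 62.29

62.29 %


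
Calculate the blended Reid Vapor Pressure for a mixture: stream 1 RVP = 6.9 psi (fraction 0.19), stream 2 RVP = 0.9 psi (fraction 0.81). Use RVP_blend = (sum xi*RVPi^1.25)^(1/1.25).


Chevron index: RVP_blend = (sum xi*RVPi^1.25)^(1/1.25)
RVP^1.25 terms: 0.19 * 6.9^1.25 + 0.81 * 0.9^1.25 = 2.83483
RVP_blend = 2.83483^(1/1.25) = 2.302

2.302 psi


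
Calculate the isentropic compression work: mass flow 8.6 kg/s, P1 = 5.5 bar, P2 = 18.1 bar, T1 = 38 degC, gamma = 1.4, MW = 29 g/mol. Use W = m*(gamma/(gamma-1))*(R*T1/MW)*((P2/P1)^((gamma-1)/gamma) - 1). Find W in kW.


Isentropic work: W = m*(gamma/(gamma-1))*(R*T1/MW)*((P2/P1)^((gamma-1)/gamma) - 1)
T1 = 38 + 273.15 = 311.15 K
Pressure ratio = 18.1 / 5.5 = 3.29091
Exponent = (1.4 - 1)/1.4 = 0.285714
(P2/P1)^exp - 1 = 3.29091^0.285714 - 1 = 0.405414
W = 8.6 * 1.4 / 0.4 * 8.314 * 311.15 / 29 * 0.405414 = 1089

1089 kW


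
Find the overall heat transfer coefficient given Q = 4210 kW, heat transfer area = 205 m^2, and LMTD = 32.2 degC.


From Q = U*A*LMTD, U = Q / (A * LMTD)
U = 4210 / (205 * 32.2) = 4210 / 6601 = 0.6378

0.6378 kW/(m^2*K)


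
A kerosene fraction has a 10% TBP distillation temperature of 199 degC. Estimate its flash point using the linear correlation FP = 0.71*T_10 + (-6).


FP = 0.71 * 199 + (-6) = 135.29

135.29 degC


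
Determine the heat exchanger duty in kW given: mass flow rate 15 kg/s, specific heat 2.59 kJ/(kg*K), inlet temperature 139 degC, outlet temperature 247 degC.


Q = m_dot * cp * delta_T
delta_T = 247 - 139 = 108 K
Q = 15 * 2.59 * 108
= 38.85 * 108
= 4195.8 kW

4195.8 kW


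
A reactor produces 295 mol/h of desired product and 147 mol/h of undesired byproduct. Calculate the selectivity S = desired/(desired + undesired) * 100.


Selectivity = desired / (desired + undesired) * 100
Total products = 295 + 147 = 442 mol/h
S = 295 / 442 * 100
= 0.6674 * 100
= 66.74 %

66.74 %


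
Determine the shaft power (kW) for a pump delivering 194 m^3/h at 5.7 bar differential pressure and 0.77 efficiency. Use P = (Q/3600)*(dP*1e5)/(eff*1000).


Q = 194 / 3600 = 0.0538889 m^3/s
P = 0.0538889 * (5.7 * 1e5) / 0.77 / 1000 = 39.89

39.89 kW


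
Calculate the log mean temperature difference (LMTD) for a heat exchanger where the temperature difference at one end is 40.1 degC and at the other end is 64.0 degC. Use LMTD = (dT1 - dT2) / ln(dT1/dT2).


LMTD = (dT1 - dT2) / ln(dT1/dT2)
= (40.1 - 64.0) / ln(40.1 / 64.0) = -23.9 / -0.467507 = 51.12

51.12 degC


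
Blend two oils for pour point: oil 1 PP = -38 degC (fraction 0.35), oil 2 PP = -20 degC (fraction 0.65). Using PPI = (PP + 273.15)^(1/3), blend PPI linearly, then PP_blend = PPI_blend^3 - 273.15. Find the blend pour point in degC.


PPI_1 = (-38 + 273.15)^(1/3) = 6.172318
PPI_2 = (-20 + 273.15)^(1/3) = 6.325953
PPI_blend = 0.35 * 6.172318 + 0.65 * 6.325953 = 6.272181
PP_blend = 6.272181^3 - 273.15 = 246.7492 - 273.15 = -26.4

-26.4 degC


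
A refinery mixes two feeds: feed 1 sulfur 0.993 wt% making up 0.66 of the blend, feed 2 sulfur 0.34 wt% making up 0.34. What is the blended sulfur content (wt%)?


Linear sulfur blending: S_blend = x1*S1 + x2*S2
Contribution 1: 0.66 * 0.993 = 0.65538 wt%
Contribution 2: 0.34 * 0.34 = 0.1156 wt%
S_blend = 0.65538 + 0.1156 = 0.77098

0.77098 wt%


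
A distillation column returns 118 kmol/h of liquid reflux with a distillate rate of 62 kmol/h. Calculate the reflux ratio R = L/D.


Reflux ratio definition: R = L / D (liquid returned / distillate withdrawn)
L = 118 kmol/h, D = 62 kmol/h
R = 118 / 62 = 1.903

1.903


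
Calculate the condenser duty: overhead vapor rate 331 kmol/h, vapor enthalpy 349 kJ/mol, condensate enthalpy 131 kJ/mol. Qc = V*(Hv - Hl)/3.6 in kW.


Qc = 331 * (349 - 131) / 3.6 = 331 * 218 / 3.6 = 20040

20040 kW


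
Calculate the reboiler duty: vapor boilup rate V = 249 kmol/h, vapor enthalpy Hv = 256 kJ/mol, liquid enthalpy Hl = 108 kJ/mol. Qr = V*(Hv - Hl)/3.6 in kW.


Qr = 249 * (256 - 108) / 3.6 = 249 * 148 / 3.6 = 10240

10240 kW


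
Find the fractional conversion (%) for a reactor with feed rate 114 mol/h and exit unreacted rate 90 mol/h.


X = (F_in - F_out) / F_in * 100
Moles reacted = 114 - 90 = 24
X = 24 / 114 * 100
= 0.2105 * 100
= 21.05 %

21.05 %


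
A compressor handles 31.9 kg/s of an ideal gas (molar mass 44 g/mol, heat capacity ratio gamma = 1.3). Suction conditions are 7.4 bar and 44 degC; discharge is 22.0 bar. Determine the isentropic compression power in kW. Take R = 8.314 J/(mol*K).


Isentropic work: W = m*(gamma/(gamma-1))*(R*T1/MW)*((P2/P1)^((gamma-1)/gamma) - 1)
T1 = 44 + 273.15 = 317.15 K
Pressure ratio = 22.0 / 7.4 = 2.97297
Exponent = (1.3 - 1)/1.3 = 0.230769
(P2/P1)^exp - 1 = 2.97297^0.230769 - 1 = 0.285872
W = 31.9 * 1.3 / 0.3 * 8.314 * 317.15 / 44 * 0.285872 = 2368

2368 kW


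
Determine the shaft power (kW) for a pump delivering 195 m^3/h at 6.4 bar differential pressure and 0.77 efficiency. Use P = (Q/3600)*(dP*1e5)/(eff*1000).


Q = 195 / 3600 = 0.0541667 m^3/s
P = 0.0541667 * (6.4 * 1e5) / 0.77 / 1000 = 45.02

45.02 kW


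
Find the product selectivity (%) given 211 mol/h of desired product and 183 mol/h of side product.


Selectivity = desired / (desired + undesired) * 100
Total products = 211 + 183 = 394 mol/h
S = 211 / 394 * 100
= 0.5355 * 100
= 53.55 %

53.55 %


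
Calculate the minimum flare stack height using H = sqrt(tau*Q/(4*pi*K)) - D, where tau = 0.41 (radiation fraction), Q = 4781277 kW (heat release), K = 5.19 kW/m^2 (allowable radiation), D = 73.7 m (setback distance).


tau*Q/(4*pi*K) = 0.41 * 4781277 / (4 * pi * 5.19) = 30057.3
sqrt(30057.3) = 173.37
H = 173.37 - 73.7 = 99.67

99.67 m


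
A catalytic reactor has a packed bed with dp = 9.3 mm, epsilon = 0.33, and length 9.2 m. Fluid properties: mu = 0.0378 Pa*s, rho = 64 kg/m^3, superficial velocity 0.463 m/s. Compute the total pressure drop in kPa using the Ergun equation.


dp = 9.3 mm = 0.0093 m
Viscous term = 150*0.0378*0.463*(1-0.33)^2 / (0.0093^2*0.33^3) = 379146
Inertial term = 1.75*64*0.463^2*(1-0.33) / (0.0093*0.33^3) = 48131.6
dP/L = 379146 + 48131.6 = 427278 Pa/m
dP = 427278 * 9.2 / 1000 = 3931 kPa

3931 kPa


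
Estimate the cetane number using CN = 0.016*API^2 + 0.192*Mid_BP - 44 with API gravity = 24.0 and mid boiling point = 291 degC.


CN = 0.016 * 24.0^2 + 0.192 * 291 - 44
CN = 9.216 + 55.872 - 44 = 21.088

21.088


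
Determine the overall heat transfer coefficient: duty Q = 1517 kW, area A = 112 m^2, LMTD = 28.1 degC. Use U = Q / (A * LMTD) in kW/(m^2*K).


From Q = U*A*LMTD, U = Q / (A * LMTD)
U = 1517 / (112 * 28.1) = 1517 / 3147.2 = 0.4820

0.4820 kW/(m^2*K)


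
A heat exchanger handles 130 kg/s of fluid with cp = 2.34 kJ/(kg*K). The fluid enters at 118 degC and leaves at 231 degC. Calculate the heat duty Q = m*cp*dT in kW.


Q = m_dot * cp * delta_T
delta_T = 231 - 118 = 113 K
Q = 130 * 2.34 * 113
= 304.2 * 113
= 34374.6 kW

34374.6 kW


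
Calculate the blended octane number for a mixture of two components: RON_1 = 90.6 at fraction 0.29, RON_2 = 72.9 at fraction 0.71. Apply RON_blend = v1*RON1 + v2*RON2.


Linear blending: RON_blend = sum(vi * RONi)
Contribution 1: 0.29 * 90.6 = 26.274
Contribution 2: 0.71 * 72.9 = 51.759
RON_blend = 26.274 + 51.759 = 78.033

78.033


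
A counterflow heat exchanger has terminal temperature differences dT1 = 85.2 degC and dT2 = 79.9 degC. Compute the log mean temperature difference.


LMTD = (dT1 - dT2) / ln(dT1/dT2)
= (85.2 - 79.9) / ln(85.2 / 79.9) = 5.3 / 0.0642256 = 82.52

82.52 degC


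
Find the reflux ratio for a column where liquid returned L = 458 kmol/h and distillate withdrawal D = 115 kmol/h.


Reflux ratio definition: R = L / D (liquid returned / distillate withdrawn)
L = 458 kmol/h, D = 115 kmol/h
R = 458 / 115 = 3.983

3.983


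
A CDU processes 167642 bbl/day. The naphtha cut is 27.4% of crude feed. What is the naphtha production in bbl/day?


Crude throughput = 167642 bbl/day
Fraction yield = 27.4%
yield = throughput * fraction / 100
yield = 167642 * 27.4 / 100 = 45933.908

45933.908 bbl/day


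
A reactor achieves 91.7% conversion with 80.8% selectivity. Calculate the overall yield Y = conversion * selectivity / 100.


Overall yield = conversion (%) * selectivity (%) / 100
Conversion = 91.7%, Selectivity = 80.8%
Y = 91.7 * 80.8 / 100
= 74.0936 %

74.0936 %


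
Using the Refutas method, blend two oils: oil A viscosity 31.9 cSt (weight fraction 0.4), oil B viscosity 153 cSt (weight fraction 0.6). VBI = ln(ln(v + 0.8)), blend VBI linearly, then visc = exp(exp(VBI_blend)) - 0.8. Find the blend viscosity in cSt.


Refutas method: VBN_i = 14.534*ln(ln(visc_i + 0.8)) + 10.975, blended linearly by mass fraction; since VBN is linear in VBI_i = ln(ln(visc_i + 0.8)) and the fractions sum to 1, blend VBI directly: visc = exp(exp(VBI_blend)) - 0.8
VBI_1 = ln(ln(31.9 + 0.8)) = 1.24915
VBI_2 = ln(ln(153 + 0.8)) = 1.61654
VBI_blend = 0.4 * 1.24915 + 0.6 * 1.61654 = 1.46958
visc_blend = exp(exp(1.46958)) - 0.8 = 76.48

76.48 cSt


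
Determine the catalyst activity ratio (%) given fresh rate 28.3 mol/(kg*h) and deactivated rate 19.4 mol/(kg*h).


Activity (%) = (rate_used / rate_fresh) * 100
rate_used = 19.4, rate_fresh = 28.3
= (19.4 / 28.3) * 100
= 0.6855 * 100 = 68.55

68.55 %


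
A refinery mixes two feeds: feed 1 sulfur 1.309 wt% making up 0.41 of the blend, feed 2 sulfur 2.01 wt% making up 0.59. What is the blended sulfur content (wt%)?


Linear sulfur blending: S_blend = x1*S1 + x2*S2
Contribution 1: 0.41 * 1.309 = 0.53669 wt%
Contribution 2: 0.59 * 2.01 = 1.1859 wt%
S_blend = 0.53669 + 1.1859 = 1.72259

1.72259 wt%


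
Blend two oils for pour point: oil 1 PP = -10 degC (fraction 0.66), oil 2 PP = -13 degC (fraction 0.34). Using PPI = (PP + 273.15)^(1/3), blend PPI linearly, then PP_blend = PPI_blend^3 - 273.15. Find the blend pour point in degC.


PPI_1 = (-10 + 273.15)^(1/3) = 6.408176
PPI_2 = (-13 + 273.15)^(1/3) = 6.383731
PPI_blend = 0.66 * 6.408176 + 0.34 * 6.383731 = 6.399865
PP_blend = 6.399865^3 - 273.15 = 262.1274 - 273.15 = -11.02

-11.02 degC


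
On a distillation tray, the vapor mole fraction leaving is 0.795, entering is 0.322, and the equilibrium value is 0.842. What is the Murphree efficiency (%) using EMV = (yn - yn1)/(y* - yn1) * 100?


Murphree vapor efficiency: EMV = (y_n - y_(n-1)) / (y*_n - y_(n-1)) * 100
EMV = (0.795 - 0.322) / (0.842 - 0.322) * 100 = 0.473 / 0.52 * 100 = 90.96

90.96 %


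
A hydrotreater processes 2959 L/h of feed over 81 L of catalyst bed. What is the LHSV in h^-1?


LHSV = volumetric feed rate / catalyst volume
= 2959 L/h / 81 L
= 36.53 h^-1

36.53 h^-1


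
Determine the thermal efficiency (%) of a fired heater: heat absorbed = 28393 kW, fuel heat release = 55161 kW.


Furnace efficiency = Q_absorbed / Q_fuel * 100
= 28393 / 55161 * 100 = 51.47

51.47 %


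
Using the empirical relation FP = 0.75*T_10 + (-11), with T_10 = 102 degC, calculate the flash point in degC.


FP = 0.75 * 102 + (-11) = 65.5

65.5 degC


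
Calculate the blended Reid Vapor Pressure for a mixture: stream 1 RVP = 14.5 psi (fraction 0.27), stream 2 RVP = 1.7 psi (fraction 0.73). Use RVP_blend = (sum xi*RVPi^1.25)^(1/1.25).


Chevron index: RVP_blend = (sum xi*RVPi^1.25)^(1/1.25)
RVP^1.25 terms: 0.27 * 14.5^1.25 + 0.73 * 1.7^1.25 = 9.0567
RVP_blend = 9.0567^(1/1.25) = 5.829

5.829 psi


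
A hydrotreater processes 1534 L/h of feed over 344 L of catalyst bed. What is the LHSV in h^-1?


LHSV = volumetric feed rate / catalyst volume
= 1534 L/h / 344 L
= 4.459 h^-1

4.459 h^-1


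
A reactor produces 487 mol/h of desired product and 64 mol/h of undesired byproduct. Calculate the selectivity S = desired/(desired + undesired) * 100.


Selectivity = desired / (desired + undesired) * 100
Total products = 487 + 64 = 551 mol/h
S = 487 / 551 * 100
= 0.8838 * 100
= 88.38 %

88.38 %


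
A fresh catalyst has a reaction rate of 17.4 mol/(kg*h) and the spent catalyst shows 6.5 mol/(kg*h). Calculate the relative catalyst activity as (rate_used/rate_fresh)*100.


Activity (%) = (rate_used / rate_fresh) * 100
rate_used = 6.5, rate_fresh = 17.4
= (6.5 / 17.4) * 100
= 0.3736 * 100 = 37.36

37.36 %


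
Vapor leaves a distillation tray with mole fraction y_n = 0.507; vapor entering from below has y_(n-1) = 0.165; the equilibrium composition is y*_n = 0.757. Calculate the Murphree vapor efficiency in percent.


Murphree vapor efficiency: EMV = (y_n - y_(n-1)) / (y*_n - y_(n-1)) * 100
EMV = (0.507 - 0.165) / (0.757 - 0.165) * 100 = 0.342 / 0.592 * 100 = 57.77

57.77 %


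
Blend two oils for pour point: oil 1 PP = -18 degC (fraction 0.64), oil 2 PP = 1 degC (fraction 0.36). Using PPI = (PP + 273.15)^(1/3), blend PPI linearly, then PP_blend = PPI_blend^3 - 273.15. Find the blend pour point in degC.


PPI_1 = (-18 + 273.15)^(1/3) = 6.342569
PPI_2 = (1 + 273.15)^(1/3) = 6.49625
PPI_blend = 0.64 * 6.342569 + 0.36 * 6.49625 = 6.397894
PP_blend = 6.397894^3 - 273.15 = 261.8853 - 273.15 = -11.26

-11.26 degC


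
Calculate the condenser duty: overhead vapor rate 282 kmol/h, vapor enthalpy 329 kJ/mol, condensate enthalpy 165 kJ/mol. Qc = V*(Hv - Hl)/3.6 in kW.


Qc = 282 * (329 - 165) / 3.6 = 282 * 164 / 3.6 = 12850

12850 kW


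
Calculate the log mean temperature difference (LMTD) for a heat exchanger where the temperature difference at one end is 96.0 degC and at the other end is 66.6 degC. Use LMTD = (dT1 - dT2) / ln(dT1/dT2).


LMTD = (dT1 - dT2) / ln(dT1/dT2)
= (96.0 - 66.6) / ln(96.0 / 66.6) = 29.4 / 0.365644 = 80.41

80.41 degC


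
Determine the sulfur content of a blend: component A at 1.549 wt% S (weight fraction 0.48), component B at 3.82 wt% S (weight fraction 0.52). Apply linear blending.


Linear sulfur blending: S_blend = x1*S1 + x2*S2
Contribution 1: 0.48 * 1.549 = 0.74352 wt%
Contribution 2: 0.52 * 3.82 = 1.9864 wt%
S_blend = 0.74352 + 1.9864 = 2.72992

2.72992 wt%


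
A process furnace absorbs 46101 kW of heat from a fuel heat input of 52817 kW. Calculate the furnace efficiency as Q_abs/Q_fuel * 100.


Furnace efficiency = Q_absorbed / Q_fuel * 100
= 46101 / 52817 * 100 = 87.28

87.28 %


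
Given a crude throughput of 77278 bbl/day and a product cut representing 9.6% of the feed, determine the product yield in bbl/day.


Crude throughput = 77278 bbl/day
Fraction yield = 9.6%
yield = throughput * fraction / 100
yield = 77278 * 9.6 / 100 = 7418.688

7418.688 bbl/day


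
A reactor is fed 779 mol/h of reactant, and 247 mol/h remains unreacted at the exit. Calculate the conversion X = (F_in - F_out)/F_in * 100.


X = (F_in - F_out) / F_in * 100
Moles reacted = 779 - 247 = 532
X = 532 / 779 * 100
= 0.6829 * 100
= 68.29 %

68.29 %


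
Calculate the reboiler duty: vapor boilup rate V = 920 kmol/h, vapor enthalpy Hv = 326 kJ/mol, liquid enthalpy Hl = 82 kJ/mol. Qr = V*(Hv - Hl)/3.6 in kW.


Qr = 920 * (326 - 82) / 3.6 = 920 * 244 / 3.6 = 62360

62360 kW


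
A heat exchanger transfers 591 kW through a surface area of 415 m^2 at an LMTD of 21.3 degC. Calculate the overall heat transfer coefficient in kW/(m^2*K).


From Q = U*A*LMTD, U = Q / (A * LMTD)
U = 591 / (415 * 21.3) = 591 / 8839.5 = 0.06686

0.06686 kW/(m^2*K)


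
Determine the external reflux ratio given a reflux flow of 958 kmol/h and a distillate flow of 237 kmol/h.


Reflux ratio definition: R = L / D (liquid returned / distillate withdrawn)
L = 958 kmol/h, D = 237 kmol/h
R = 958 / 237 = 4.042

4.042


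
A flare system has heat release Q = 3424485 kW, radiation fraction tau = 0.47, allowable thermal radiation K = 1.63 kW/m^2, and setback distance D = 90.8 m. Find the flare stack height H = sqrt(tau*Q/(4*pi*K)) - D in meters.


tau*Q/(4*pi*K) = 0.47 * 3424485 / (4 * pi * 1.63) = 78577
sqrt(78577) = 280.316
H = 280.316 - 90.8 = 189.5

189.5 m


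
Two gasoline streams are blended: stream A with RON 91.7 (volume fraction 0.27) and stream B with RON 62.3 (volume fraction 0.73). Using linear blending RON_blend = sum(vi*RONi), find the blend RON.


Linear blending: RON_blend = sum(vi * RONi)
Contribution 1: 0.27 * 91.7 = 24.759
Contribution 2: 0.73 * 62.3 = 45.479
RON_blend = 24.759 + 45.479 = 70.238

70.238


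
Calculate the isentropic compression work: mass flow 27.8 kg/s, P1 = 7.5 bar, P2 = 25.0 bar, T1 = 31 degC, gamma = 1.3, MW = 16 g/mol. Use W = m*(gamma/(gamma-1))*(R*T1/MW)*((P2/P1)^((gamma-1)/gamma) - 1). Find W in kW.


Isentropic work: W = m*(gamma/(gamma-1))*(R*T1/MW)*((P2/P1)^((gamma-1)/gamma) - 1)
T1 = 31 + 273.15 = 304.15 K
Pressure ratio = 25.0 / 7.5 = 3.33333
Exponent = (1.3 - 1)/1.3 = 0.230769
(P2/P1)^exp - 1 = 3.33333^0.230769 - 1 = 0.320274
W = 27.8 * 1.3 / 0.3 * 8.314 * 304.15 / 16 * 0.320274 = 6098

6098 kW


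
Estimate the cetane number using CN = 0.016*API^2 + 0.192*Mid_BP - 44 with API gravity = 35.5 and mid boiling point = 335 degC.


CN = 0.016 * 35.5^2 + 0.192 * 335 - 44
CN = 20.164 + 64.32 - 44 = 40.484

40.484


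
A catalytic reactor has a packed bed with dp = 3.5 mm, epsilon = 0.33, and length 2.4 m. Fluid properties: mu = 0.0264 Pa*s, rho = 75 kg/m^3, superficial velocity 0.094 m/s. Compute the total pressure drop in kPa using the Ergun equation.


dp = 3.5 mm = 0.0035 m
Viscous term = 150*0.0264*0.094*(1-0.33)^2 / (0.0035^2*0.33^3) = 379572
Inertial term = 1.75*75*0.094^2*(1-0.33) / (0.0035*0.33^3) = 6177.6
dP/L = 379572 + 6177.6 = 385750 Pa/m
dP = 385750 * 2.4 / 1000 = 925.8 kPa

925.8 kPa


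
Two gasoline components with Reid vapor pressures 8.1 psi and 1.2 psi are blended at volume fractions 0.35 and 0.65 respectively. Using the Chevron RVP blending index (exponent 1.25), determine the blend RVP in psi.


Chevron index: RVP_blend = (sum xi*RVPi^1.25)^(1/1.25)
RVP^1.25 terms: 0.35 * 8.1^1.25 + 0.65 * 1.2^1.25 = 5.59909
RVP_blend = 5.59909^(1/1.25) = 3.967

3.967 psi


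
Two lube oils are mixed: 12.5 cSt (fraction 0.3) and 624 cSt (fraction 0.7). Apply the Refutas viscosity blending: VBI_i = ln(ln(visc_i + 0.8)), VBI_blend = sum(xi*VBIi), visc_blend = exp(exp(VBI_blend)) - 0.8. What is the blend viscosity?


Refutas method: VBN_i = 14.534*ln(ln(visc_i + 0.8)) + 10.975, blended linearly by mass fraction; since VBN is linear in VBI_i = ln(ln(visc_i + 0.8)) and the fractions sum to 1, blend VBI directly: visc = exp(exp(VBI_blend)) - 0.8
VBI_1 = ln(ln(12.5 + 0.8)) = 0.950794
VBI_2 = ln(ln(624 + 0.8)) = 1.86213
VBI_blend = 0.3 * 0.950794 + 0.7 * 1.86213 = 1.58873
visc_blend = exp(exp(1.58873)) - 0.8 = 133.2

133.2 cSt


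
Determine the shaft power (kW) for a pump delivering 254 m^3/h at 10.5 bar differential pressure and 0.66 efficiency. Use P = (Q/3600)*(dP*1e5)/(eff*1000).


Q = 254 / 3600 = 0.0705556 m^3/s
P = 0.0705556 * (10.5 * 1e5) / 0.66 / 1000 = 112.2

112.2 kW


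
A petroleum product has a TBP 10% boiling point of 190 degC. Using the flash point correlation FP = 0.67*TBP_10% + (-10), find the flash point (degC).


FP = 0.67 * 190 + (-10) = 117.3

117.3 degC


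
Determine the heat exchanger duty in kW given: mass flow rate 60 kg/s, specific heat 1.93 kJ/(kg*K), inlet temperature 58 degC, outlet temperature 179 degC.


Q = m_dot * cp * delta_T
delta_T = 179 - 58 = 121 K
Q = 60 * 1.93 * 121
= 115.8 * 121
= 14011.8 kW

14011.8 kW


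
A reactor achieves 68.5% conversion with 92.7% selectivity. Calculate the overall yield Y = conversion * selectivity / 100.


Overall yield = conversion (%) * selectivity (%) / 100
Conversion = 68.5%, Selectivity = 92.7%
Y = 68.5 * 92.7 / 100
= 63.4995 %

63.4995 %


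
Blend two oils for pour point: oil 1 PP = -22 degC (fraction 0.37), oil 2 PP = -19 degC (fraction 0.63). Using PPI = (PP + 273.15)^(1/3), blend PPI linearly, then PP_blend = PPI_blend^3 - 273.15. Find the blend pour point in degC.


PPI_1 = (-22 + 273.15)^(1/3) = 6.30925
PPI_2 = (-19 + 273.15)^(1/3) = 6.334272
PPI_blend = 0.37 * 6.30925 + 0.63 * 6.334272 = 6.325014
PP_blend = 6.325014^3 - 273.15 = 253.0373 - 273.15 = -20.11

-20.11 degC


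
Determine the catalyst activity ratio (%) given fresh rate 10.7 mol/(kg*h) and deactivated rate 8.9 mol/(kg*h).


Activity (%) = (rate_used / rate_fresh) * 100
rate_used = 8.9, rate_fresh = 10.7
= (8.9 / 10.7) * 100
= 0.8318 * 100 = 83.18

83.18 %


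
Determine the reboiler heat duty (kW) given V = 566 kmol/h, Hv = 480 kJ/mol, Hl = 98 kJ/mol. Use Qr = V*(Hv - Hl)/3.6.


Qr = 566 * (480 - 98) / 3.6 = 566 * 382 / 3.6 = 60060

60060 kW


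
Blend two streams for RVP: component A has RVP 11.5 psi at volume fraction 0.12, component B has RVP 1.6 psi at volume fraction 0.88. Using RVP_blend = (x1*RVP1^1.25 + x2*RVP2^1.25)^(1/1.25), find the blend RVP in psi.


Chevron index: RVP_blend = (sum xi*RVPi^1.25)^(1/1.25)
RVP^1.25 terms: 0.12 * 11.5^1.25 + 0.88 * 1.6^1.25 = 4.12484
RVP_blend = 4.12484^(1/1.25) = 3.107

3.107 psi


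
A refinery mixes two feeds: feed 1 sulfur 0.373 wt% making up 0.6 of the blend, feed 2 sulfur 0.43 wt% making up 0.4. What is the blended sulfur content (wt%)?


Linear sulfur blending: S_blend = x1*S1 + x2*S2
Contribution 1: 0.6 * 0.373 = 0.2238 wt%
Contribution 2: 0.4 * 0.43 = 0.172 wt%
S_blend = 0.2238 + 0.172 = 0.3958

0.3958 wt%


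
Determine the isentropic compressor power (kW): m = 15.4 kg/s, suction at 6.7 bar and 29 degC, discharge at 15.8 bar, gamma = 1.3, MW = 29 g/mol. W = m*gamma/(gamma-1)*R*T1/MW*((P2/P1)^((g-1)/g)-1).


Isentropic work: W = m*(gamma/(gamma-1))*(R*T1/MW)*((P2/P1)^((gamma-1)/gamma) - 1)
T1 = 29 + 273.15 = 302.15 K
Pressure ratio = 15.8 / 6.7 = 2.35821
Exponent = (1.3 - 1)/1.3 = 0.230769
(P2/P1)^exp - 1 = 2.35821^0.230769 - 1 = 0.218935
W = 15.4 * 1.3 / 0.3 * 8.314 * 302.15 / 29 * 0.218935 = 1266

1266 kW


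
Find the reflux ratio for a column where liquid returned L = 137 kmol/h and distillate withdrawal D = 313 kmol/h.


Reflux ratio definition: R = L / D (liquid returned / distillate withdrawn)
L = 137 kmol/h, D = 313 kmol/h
R = 137 / 313 = 0.4377

0.4377


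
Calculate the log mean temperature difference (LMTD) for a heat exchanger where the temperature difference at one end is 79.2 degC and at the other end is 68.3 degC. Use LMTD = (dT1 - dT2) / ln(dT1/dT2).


LMTD = (dT1 - dT2) / ln(dT1/dT2)
= (79.2 - 68.3) / ln(79.2 / 68.3) = 10.9 / 0.148067 = 73.62

73.62 degC


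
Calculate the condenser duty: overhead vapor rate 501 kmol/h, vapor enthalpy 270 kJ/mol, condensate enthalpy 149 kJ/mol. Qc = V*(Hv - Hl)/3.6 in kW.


Qc = 501 * (270 - 149) / 3.6 = 501 * 121 / 3.6 = 16840

16840 kW


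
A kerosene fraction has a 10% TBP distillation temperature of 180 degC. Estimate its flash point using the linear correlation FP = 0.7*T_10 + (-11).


FP = 0.7 * 180 + (-11) = 115

115 degC


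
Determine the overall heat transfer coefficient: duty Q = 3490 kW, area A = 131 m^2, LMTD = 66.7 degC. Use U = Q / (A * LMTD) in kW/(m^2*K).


From Q = U*A*LMTD, U = Q / (A * LMTD)
U = 3490 / (131 * 66.7) = 3490 / 8737.7 = 0.3994

0.3994 kW/(m^2*K)


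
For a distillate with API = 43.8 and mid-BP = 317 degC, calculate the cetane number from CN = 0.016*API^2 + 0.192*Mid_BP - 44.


CN = 0.016 * 43.8^2 + 0.192 * 317 - 44
CN = 30.69504 + 60.864 - 44 = 47.55904

47.55904


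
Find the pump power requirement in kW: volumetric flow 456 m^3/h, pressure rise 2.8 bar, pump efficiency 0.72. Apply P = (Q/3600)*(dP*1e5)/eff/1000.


Q = 456 / 3600 = 0.126667 m^3/s
P = 0.126667 * (2.8 * 1e5) / 0.72 / 1000 = 49.26

49.26 kW


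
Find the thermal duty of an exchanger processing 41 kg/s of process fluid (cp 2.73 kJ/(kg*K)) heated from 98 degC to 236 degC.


Q = m_dot * cp * delta_T
delta_T = 236 - 98 = 138 K
Q = 41 * 2.73 * 138
= 111.93 * 138
= 15446.34 kW

15446.34 kW


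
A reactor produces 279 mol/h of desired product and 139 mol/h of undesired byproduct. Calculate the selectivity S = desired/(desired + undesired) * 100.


Selectivity = desired / (desired + undesired) * 100
Total products = 279 + 139 = 418 mol/h
S = 279 / 418 * 100
= 0.6675 * 100
= 66.75 %

66.75 %


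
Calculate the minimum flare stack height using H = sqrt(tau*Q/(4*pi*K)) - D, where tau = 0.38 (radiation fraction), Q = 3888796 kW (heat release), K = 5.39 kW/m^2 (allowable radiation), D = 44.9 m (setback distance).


tau*Q/(4*pi*K) = 0.38 * 3888796 / (4 * pi * 5.39) = 21817.3
sqrt(21817.3) = 147.707
H = 147.707 - 44.9 = 102.8

102.8 m


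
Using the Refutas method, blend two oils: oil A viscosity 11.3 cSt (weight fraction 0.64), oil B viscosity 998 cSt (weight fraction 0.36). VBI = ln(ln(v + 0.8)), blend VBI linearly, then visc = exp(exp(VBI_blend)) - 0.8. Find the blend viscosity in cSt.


Refutas method: VBN_i = 14.534*ln(ln(visc_i + 0.8)) + 10.975, blended linearly by mass fraction; since VBN is linear in VBI_i = ln(ln(visc_i + 0.8)) and the fractions sum to 1, blend VBI directly: visc = exp(exp(VBI_blend)) - 0.8
VBI_1 = ln(ln(11.3 + 0.8)) = 0.913569
VBI_2 = ln(ln(998 + 0.8)) = 1.93247
VBI_blend = 0.64 * 0.913569 + 0.36 * 1.93247 = 1.28037
visc_blend = exp(exp(1.28037)) - 0.8 = 35.72

35.72 cSt


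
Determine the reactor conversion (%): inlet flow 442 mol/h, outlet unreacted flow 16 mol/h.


X = (F_in - F_out) / F_in * 100
Moles reacted = 442 - 16 = 426
X = 426 / 442 * 100
= 0.9638 * 100
= 96.38 %

96.38 %


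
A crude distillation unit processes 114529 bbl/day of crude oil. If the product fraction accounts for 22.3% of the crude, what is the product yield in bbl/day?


Crude throughput = 114529 bbl/day
Fraction yield = 22.3%
yield = throughput * fraction / 100
yield = 114529 * 22.3 / 100 = 25539.967

25539.967 bbl/day


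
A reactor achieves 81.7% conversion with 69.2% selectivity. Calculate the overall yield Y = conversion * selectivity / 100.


Overall yield = conversion (%) * selectivity (%) / 100
Conversion = 81.7%, Selectivity = 69.2%
Y = 81.7 * 69.2 / 100
= 56.5364 %

56.5364 %


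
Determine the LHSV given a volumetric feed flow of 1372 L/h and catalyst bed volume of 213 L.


LHSV = volumetric feed rate / catalyst volume
= 1372 L/h / 213 L
= 6.441 h^-1

6.441 h^-1


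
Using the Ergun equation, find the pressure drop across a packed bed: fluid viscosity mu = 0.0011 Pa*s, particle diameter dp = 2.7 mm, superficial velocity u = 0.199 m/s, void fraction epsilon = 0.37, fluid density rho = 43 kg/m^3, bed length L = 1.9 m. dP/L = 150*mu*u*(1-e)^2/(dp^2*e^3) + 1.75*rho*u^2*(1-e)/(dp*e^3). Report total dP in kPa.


dp = 2.7 mm = 0.0027 m
Viscous term = 150*0.0011*0.199*(1-0.37)^2 / (0.0027^2*0.37^3) = 35292.7
Inertial term = 1.75*43*0.199^2*(1-0.37) / (0.0027*0.37^3) = 13727.3
dP/L = 35292.7 + 13727.3 = 49020 Pa/m
dP = 49020 * 1.9 / 1000 = 93.14 kPa

93.14 kPa


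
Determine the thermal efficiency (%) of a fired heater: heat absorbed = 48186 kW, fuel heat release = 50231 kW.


Furnace efficiency = Q_absorbed / Q_fuel * 100
= 48186 / 50231 * 100 = 95.93

95.93 %


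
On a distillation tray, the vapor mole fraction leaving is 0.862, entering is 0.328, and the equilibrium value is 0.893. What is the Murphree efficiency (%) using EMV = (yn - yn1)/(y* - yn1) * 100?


Murphree vapor efficiency: EMV = (y_n - y_(n-1)) / (y*_n - y_(n-1)) * 100
EMV = (0.862 - 0.328) / (0.893 - 0.328) * 100 = 0.534 / 0.565 * 100 = 94.51

94.51 %


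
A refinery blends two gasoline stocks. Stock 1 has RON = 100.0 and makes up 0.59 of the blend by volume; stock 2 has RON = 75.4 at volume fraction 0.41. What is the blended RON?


Linear blending: RON_blend = sum(vi * RONi)
Contribution 1: 0.59 * 100.0 = 59
Contribution 2: 0.41 * 75.4 = 30.914
RON_blend = 59 + 30.914 = 89.914

89.914


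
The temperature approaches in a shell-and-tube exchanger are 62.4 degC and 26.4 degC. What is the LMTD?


LMTD = (dT1 - dT2) / ln(dT1/dT2)
= (62.4 - 26.4) / ln(62.4 / 26.4) = 36 / 0.860201 = 41.85

41.85 degC


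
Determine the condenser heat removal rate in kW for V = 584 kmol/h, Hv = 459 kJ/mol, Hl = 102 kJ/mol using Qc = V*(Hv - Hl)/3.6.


Qc = 584 * (459 - 102) / 3.6 = 584 * 357 / 3.6 = 57910

57910 kW


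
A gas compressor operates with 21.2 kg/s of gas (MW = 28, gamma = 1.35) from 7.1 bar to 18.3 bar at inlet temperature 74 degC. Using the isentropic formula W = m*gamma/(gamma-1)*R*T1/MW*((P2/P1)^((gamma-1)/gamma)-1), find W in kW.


Isentropic work: W = m*(gamma/(gamma-1))*(R*T1/MW)*((P2/P1)^((gamma-1)/gamma) - 1)
T1 = 74 + 273.15 = 347.15 K
Pressure ratio = 18.3 / 7.1 = 2.57746
Exponent = (1.35 - 1)/1.35 = 0.259259
(P2/P1)^exp - 1 = 2.57746^0.259259 - 1 = 0.278219
W = 21.2 * 1.35 / 0.35 * 8.314 * 347.15 / 28 * 0.278219 = 2345

2345 kW


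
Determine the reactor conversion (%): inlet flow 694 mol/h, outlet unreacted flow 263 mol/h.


X = (F_in - F_out) / F_in * 100
Moles reacted = 694 - 263 = 431
X = 431 / 694 * 100
= 0.6210 * 100
= 62.10 %

62.10 %


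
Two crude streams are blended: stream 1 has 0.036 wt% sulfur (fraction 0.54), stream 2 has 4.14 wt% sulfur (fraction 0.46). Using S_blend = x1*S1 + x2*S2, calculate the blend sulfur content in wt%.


Linear sulfur blending: S_blend = x1*S1 + x2*S2
Contribution 1: 0.54 * 0.036 = 0.01944 wt%
Contribution 2: 0.46 * 4.14 = 1.9044 wt%
S_blend = 0.01944 + 1.9044 = 1.92384

1.92384 wt%


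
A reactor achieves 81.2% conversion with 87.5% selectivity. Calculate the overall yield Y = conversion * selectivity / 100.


Overall yield = conversion (%) * selectivity (%) / 100
Conversion = 81.2%, Selectivity = 87.5%
Y = 81.2 * 87.5 / 100
= 71.05 %

71.05 %


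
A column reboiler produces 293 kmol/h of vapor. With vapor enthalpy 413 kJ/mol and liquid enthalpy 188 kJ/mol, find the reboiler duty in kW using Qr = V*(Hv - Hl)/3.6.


Qr = 293 * (413 - 188) / 3.6 = 293 * 225 / 3.6 = 18310

18310 kW


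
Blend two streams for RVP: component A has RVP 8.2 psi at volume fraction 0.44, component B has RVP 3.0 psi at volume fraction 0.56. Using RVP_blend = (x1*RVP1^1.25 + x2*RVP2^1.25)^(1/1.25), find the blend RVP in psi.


Chevron index: RVP_blend = (sum xi*RVPi^1.25)^(1/1.25)
RVP^1.25 terms: 0.44 * 8.2^1.25 + 0.56 * 3.0^1.25 = 8.31649
RVP_blend = 8.31649^(1/1.25) = 5.444

5.444 psi


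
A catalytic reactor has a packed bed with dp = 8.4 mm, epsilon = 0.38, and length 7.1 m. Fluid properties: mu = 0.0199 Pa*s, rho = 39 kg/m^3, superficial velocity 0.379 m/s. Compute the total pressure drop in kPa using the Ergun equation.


dp = 8.4 mm = 0.0084 m
Viscous term = 150*0.0199*0.379*(1-0.38)^2 / (0.0084^2*0.38^3) = 112320
Inertial term = 1.75*39*0.379^2*(1-0.38) / (0.0084*0.38^3) = 13186.9
dP/L = 112320 + 13186.9 = 125507 Pa/m
dP = 125507 * 7.1 / 1000 = 891.1 kPa

891.1 kPa


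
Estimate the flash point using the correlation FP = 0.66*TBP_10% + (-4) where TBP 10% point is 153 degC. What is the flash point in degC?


FP = 0.66 * 153 + (-4) = 96.98

96.98 degC


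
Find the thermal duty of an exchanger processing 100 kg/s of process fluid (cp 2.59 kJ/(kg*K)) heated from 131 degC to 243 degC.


Q = m_dot * cp * delta_T
delta_T = 243 - 131 = 112 K
Q = 100 * 2.59 * 112
= 259 * 112
= 29008 kW

29008 kW


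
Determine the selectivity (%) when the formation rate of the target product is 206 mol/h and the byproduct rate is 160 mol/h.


Selectivity = desired / (desired + undesired) * 100
Total products = 206 + 160 = 366 mol/h
S = 206 / 366 * 100
= 0.5628 * 100
= 56.28 %

56.28 %


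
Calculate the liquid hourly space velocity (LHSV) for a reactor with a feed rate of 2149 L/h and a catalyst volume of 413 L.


LHSV = volumetric feed rate / catalyst volume
= 2149 L/h / 413 L
= 5.203 h^-1

5.203 h^-1


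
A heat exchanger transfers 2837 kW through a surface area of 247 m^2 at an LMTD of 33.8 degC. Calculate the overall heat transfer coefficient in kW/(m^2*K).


From Q = U*A*LMTD, U = Q / (A * LMTD)
U = 2837 / (247 * 33.8) = 2837 / 8348.6 = 0.3398

0.3398 kW/(m^2*K)


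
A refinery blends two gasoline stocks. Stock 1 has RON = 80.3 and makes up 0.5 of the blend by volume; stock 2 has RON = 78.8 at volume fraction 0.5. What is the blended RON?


Linear blending: RON_blend = sum(vi * RONi)
Contribution 1: 0.5 * 80.3 = 40.15
Contribution 2: 0.5 * 78.8 = 39.4
RON_blend = 40.15 + 39.4 = 79.55

79.55


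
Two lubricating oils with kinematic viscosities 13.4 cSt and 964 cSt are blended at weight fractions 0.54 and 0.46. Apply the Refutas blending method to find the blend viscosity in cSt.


Refutas method: VBN_i = 14.534*ln(ln(visc_i + 0.8)) + 10.975, blended linearly by mass fraction; since VBN is linear in VBI_i = ln(ln(visc_i + 0.8)) and the fractions sum to 1, blend VBI directly: visc = exp(exp(VBI_blend)) - 0.8
VBI_1 = ln(ln(13.4 + 0.8)) = 0.975782
VBI_2 = ln(ln(964 + 0.8)) = 1.92744
VBI_blend = 0.54 * 0.975782 + 0.46 * 1.92744 = 1.41354
visc_blend = exp(exp(1.41354)) - 0.8 = 60.18

60.18 cSt


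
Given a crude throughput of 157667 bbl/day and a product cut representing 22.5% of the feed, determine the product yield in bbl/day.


Crude throughput = 157667 bbl/day
Fraction yield = 22.5%
yield = throughput * fraction / 100
yield = 157667 * 22.5 / 100 = 35475.075

35475.075 bbl/day


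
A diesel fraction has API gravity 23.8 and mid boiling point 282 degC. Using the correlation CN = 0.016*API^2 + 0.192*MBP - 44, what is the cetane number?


CN = 0.016 * 23.8^2 + 0.192 * 282 - 44
CN = 9.06304 + 54.144 - 44 = 19.20704

19.20704


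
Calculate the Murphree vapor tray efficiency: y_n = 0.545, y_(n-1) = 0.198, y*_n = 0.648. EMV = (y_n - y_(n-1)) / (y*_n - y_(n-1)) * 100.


Murphree vapor efficiency: EMV = (y_n - y_(n-1)) / (y*_n - y_(n-1)) * 100
EMV = (0.545 - 0.198) / (0.648 - 0.198) * 100 = 0.347 / 0.45 * 100 = 77.11

77.11 %


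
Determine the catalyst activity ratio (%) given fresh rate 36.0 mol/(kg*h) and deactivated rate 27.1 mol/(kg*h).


Activity (%) = (rate_used / rate_fresh) * 100
rate_used = 27.1, rate_fresh = 36.0
= (27.1 / 36.0) * 100
= 0.7528 * 100 = 75.28

75.28 %


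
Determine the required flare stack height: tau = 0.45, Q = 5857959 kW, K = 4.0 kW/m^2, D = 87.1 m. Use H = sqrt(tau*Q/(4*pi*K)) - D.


tau*Q/(4*pi*K) = 0.45 * 5857959 / (4 * pi * 4.0) = 52443.2
sqrt(52443.2) = 229.005
H = 229.005 - 87.1 = 141.9

141.9 m


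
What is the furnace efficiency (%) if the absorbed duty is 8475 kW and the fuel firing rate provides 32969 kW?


Furnace efficiency = Q_absorbed / Q_fuel * 100
= 8475 / 32969 * 100 = 25.71

25.71 %


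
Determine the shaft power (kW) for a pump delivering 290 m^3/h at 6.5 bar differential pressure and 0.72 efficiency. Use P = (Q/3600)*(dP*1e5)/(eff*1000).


Q = 290 / 3600 = 0.0805556 m^3/s
P = 0.0805556 * (6.5 * 1e5) / 0.72 / 1000 = 72.72

72.72 kW


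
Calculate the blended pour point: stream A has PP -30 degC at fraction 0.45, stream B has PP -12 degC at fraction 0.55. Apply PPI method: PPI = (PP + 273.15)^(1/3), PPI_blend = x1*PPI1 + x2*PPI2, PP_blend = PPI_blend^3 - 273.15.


PPI_1 = (-30 + 273.15)^(1/3) = 6.241535
PPI_2 = (-12 + 273.15)^(1/3) = 6.391901
PPI_blend = 0.45 * 6.241535 + 0.55 * 6.391901 = 6.324236
PP_blend = 6.324236^3 - 273.15 = 252.9439 - 273.15 = -20.21

-20.21 degC


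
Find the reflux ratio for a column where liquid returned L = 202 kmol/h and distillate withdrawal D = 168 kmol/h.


Reflux ratio definition: R = L / D (liquid returned / distillate withdrawn)
L = 202 kmol/h, D = 168 kmol/h
R = 202 / 168 = 1.202

1.202


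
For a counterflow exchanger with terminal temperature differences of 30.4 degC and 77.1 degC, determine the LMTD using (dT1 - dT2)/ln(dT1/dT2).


LMTD = (dT1 - dT2) / ln(dT1/dT2)
= (30.4 - 77.1) / ln(30.4 / 77.1) = -46.7 / -0.930661 = 50.18

50.18 degC


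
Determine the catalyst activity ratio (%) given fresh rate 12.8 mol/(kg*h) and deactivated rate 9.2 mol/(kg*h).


Activity (%) = (rate_used / rate_fresh) * 100
rate_used = 9.2, rate_fresh = 12.8
= (9.2 / 12.8) * 100
= 0.7187 * 100 = 71.87

71.87 %


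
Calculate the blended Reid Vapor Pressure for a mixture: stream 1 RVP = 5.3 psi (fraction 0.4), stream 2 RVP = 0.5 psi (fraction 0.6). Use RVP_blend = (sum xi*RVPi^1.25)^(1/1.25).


Chevron index: RVP_blend = (sum xi*RVPi^1.25)^(1/1.25)
RVP^1.25 terms: 0.4 * 5.3^1.25 + 0.6 * 0.5^1.25 = 3.46893
RVP_blend = 3.46893^(1/1.25) = 2.705

2.705 psi


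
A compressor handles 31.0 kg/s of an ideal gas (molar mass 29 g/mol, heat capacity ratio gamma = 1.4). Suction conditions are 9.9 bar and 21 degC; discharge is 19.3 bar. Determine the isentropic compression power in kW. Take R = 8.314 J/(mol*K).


Isentropic work: W = m*(gamma/(gamma-1))*(R*T1/MW)*((P2/P1)^((gamma-1)/gamma) - 1)
T1 = 21 + 273.15 = 294.15 K
Pressure ratio = 19.3 / 9.9 = 1.94949
Exponent = (1.4 - 1)/1.4 = 0.285714
(P2/P1)^exp - 1 = 1.94949^0.285714 - 1 = 0.210137
W = 31.0 * 1.4 / 0.4 * 8.314 * 294.15 / 29 * 0.210137 = 1923

1923 kW


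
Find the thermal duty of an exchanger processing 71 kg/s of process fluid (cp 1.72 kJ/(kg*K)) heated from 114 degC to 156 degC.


Q = m_dot * cp * delta_T
delta_T = 156 - 114 = 42 K
Q = 71 * 1.72 * 42
= 122.12 * 42
= 5129.04 kW

5129.04 kW


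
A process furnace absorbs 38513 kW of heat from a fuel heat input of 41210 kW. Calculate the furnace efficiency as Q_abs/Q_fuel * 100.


Furnace efficiency = Q_absorbed / Q_fuel * 100
= 38513 / 41210 * 100 = 93.46

93.46 %


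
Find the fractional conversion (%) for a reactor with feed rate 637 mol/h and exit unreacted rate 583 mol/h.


X = (F_in - F_out) / F_in * 100
Moles reacted = 637 - 583 = 54
X = 54 / 637 * 100
= 0.08477 * 100
= 8.477 %

8.477 %


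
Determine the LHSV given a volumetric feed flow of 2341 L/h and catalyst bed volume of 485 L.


LHSV = volumetric feed rate / catalyst volume
= 2341 L/h / 485 L
= 4.827 h^-1

4.827 h^-1


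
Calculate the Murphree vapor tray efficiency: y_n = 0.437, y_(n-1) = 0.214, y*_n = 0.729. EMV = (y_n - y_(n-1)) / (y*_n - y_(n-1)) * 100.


Murphree vapor efficiency: EMV = (y_n - y_(n-1)) / (y*_n - y_(n-1)) * 100
EMV = (0.437 - 0.214) / (0.729 - 0.214) * 100 = 0.223 / 0.515 * 100 = 43.30

43.30 %


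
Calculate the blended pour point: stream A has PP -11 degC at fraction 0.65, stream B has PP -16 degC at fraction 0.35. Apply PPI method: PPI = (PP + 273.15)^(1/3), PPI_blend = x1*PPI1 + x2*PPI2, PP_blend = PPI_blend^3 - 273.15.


PPI_1 = (-11 + 273.15)^(1/3) = 6.400049
PPI_2 = (-16 + 273.15)^(1/3) = 6.359098
PPI_blend = 0.65 * 6.400049 + 0.35 * 6.359098 = 6.385716
PP_blend = 6.385716^3 - 273.15 = 260.3927 - 273.15 = -12.76

-12.76 degC


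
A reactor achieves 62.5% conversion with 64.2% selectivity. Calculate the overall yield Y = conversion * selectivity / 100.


Overall yield = conversion (%) * selectivity (%) / 100
Conversion = 62.5%, Selectivity = 64.2%
Y = 62.5 * 64.2 / 100
= 40.125 %

40.125 %


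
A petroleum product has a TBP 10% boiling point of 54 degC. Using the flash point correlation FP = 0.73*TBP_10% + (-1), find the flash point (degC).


FP = 0.73 * 54 + (-1) = 38.42

38.42 degC


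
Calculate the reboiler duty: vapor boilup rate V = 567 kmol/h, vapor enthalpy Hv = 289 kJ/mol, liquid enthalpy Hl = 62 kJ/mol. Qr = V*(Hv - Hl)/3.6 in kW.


Qr = 567 * (289 - 62) / 3.6 = 567 * 227 / 3.6 = 35750

35750 kW
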